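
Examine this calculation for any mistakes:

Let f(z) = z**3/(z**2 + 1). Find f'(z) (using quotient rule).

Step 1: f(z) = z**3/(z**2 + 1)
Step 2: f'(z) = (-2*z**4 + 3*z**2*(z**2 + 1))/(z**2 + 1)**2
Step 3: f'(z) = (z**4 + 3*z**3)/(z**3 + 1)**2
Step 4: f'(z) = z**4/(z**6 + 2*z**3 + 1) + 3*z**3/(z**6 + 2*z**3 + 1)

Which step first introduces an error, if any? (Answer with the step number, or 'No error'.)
Step 3

Step 3 is incorrect due to a wrong exponent.
The step shows: (z**4 + 3*z**3)/(z**3 + 1)**2
The correct value should be: (z**4 + 3*z**2)/(z**2 + 1)**2

Explanation: The exponent 2 on z was incorrectly written as 3: the term (z**4 + 3*z**2)/(z**2 + 1)**2 was incorrectly written as (z**4 + 3*z**3)/(z**3 + 1)**2
The later steps are derived from this incorrect expression, so the error originates in Step 3.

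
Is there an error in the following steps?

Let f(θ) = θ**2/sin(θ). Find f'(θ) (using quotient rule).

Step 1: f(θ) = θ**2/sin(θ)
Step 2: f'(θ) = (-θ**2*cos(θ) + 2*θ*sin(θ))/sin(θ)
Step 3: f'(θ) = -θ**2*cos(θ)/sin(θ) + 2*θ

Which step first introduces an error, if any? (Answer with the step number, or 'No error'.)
Step 2

Step 2 is incorrect due to a wrong exponent.
The step shows: (-θ**2*cos(θ) + 2*θ*sin(θ))/sin(θ)
The correct value should be: (-θ**2*cos(θ) + 2*θ*sin(θ))/sin(θ)**2

Explanation: The exponent -2 on sin(θ) was incorrectly written as -1: the term (-θ**2*cos(θ) + 2*θ*sin(θ))/sin(θ)**2 was incorrectly written as (-θ**2*cos(θ) + 2*θ*sin(θ))/sin(θ)
The later steps are derived from this incorrect expression, so the error originates in Step 2.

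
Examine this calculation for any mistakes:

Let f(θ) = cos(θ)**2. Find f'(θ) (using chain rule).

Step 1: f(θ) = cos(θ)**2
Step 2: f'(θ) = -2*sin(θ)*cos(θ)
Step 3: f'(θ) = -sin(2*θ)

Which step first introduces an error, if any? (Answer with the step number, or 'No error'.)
No error

All steps in this derivation are correct.
The final answer f'(θ) = -sin(2*θ) is valid.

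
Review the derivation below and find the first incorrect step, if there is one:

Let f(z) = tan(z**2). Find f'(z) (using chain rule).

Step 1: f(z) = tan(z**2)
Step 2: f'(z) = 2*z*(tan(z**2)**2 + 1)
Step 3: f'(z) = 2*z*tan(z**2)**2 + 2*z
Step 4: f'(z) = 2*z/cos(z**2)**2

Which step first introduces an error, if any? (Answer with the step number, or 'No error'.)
No error

All steps in this derivation are correct.
The final answer f'(z) = 2*z/cos(z**2)**2 is valid.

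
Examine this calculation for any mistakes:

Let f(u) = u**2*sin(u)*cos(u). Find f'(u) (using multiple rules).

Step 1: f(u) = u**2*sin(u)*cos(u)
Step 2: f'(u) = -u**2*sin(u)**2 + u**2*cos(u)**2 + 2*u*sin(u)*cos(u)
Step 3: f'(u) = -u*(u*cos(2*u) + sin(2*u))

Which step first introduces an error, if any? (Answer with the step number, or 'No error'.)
Step 3

Step 3 is incorrect due to a sign flip.
The step shows: -u*(u*cos(2*u) + sin(2*u))
The correct value should be: u*(u*cos(2*u) + sin(2*u))

Explanation: The sign of the whole expression was flipped: the term u*(u*cos(2*u) + sin(2*u)) was incorrectly written as -u*(u*cos(2*u) + sin(2*u))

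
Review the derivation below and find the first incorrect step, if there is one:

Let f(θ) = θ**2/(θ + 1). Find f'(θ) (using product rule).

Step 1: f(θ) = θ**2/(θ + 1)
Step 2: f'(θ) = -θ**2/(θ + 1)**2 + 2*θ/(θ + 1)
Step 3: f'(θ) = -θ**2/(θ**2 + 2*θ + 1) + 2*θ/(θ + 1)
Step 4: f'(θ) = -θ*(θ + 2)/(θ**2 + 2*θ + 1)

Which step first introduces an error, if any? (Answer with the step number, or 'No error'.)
Step 4

Step 4 is incorrect due to a sign flip.
The step shows: -θ*(θ + 2)/(θ**2 + 2*θ + 1)
The correct value should be: θ*(θ + 2)/(θ**2 + 2*θ + 1)

Explanation: The sign of the whole expression was flipped: the term θ*(θ + 2)/(θ**2 + 2*θ + 1) was incorrectly written as -θ*(θ + 2)/(θ**2 + 2*θ + 1)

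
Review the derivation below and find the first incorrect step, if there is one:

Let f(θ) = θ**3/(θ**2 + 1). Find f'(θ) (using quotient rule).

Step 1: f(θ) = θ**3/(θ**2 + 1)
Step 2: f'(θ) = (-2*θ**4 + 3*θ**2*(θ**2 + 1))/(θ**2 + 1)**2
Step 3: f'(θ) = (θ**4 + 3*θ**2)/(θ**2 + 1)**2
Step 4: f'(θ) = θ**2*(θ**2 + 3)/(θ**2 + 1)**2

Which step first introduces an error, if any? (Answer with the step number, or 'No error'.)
No error

All steps in this derivation are correct.
The final answer f'(θ) = θ**2*(θ**2 + 3)/(θ**2 + 1)**2 is valid.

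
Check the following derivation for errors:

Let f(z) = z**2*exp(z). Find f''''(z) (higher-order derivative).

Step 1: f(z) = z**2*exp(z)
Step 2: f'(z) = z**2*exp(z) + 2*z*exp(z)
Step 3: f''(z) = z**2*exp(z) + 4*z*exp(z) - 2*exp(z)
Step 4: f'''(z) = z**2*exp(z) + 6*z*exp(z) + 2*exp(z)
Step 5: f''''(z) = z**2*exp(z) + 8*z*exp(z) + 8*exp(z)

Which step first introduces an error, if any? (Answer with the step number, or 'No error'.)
Step 3

Step 3 is incorrect due to a sign flip.
The step shows: z**2*exp(z) + 4*z*exp(z) - 2*exp(z)
The correct value should be: z**2*exp(z) + 4*z*exp(z) + 2*exp(z)

Explanation: The sign of one term was flipped: the term 2*exp(z) was incorrectly written as -2*exp(z)
The later steps are derived from this incorrect expression, so the error originates in Step 3.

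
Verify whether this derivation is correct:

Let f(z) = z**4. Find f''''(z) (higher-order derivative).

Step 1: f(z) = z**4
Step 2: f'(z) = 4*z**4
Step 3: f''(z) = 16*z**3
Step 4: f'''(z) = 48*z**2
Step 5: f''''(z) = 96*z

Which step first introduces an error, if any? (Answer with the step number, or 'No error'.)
Step 2

Step 2 is incorrect due to a wrong exponent.
The step shows: 4*z**4
The correct value should be: 4*z**3

Explanation: The exponent 3 on z was incorrectly written as 4: the term 4*z**3 was incorrectly written as 4*z**4
The later steps are derived from this incorrect expression, so the error originates in Step 2.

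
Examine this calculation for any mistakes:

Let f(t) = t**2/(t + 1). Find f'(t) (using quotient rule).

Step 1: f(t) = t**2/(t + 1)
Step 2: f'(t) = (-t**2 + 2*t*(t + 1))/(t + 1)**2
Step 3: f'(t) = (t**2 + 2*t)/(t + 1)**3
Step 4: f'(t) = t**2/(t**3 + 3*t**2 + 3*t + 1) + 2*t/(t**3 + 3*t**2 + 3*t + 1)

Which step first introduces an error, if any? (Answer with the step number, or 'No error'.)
Step 3

Step 3 is incorrect due to a wrong exponent.
The step shows: (t**2 + 2*t)/(t + 1)**3
The correct value should be: (t**2 + 2*t)/(t + 1)**2

Explanation: The exponent -2 on t + 1 was incorrectly written as -3: the term (t**2 + 2*t)/(t + 1)**2 was incorrectly written as (t**2 + 2*t)/(t + 1)**3
The later steps are derived from this incorrect expression, so the error originates in Step 3.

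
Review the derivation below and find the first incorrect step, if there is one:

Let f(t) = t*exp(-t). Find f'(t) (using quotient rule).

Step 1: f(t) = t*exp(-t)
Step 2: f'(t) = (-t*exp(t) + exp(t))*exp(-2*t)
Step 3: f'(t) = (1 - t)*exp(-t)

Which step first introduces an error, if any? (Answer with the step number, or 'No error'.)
No error

All steps in this derivation are correct.
The final answer f'(t) = (1 - t)*exp(-t) is valid.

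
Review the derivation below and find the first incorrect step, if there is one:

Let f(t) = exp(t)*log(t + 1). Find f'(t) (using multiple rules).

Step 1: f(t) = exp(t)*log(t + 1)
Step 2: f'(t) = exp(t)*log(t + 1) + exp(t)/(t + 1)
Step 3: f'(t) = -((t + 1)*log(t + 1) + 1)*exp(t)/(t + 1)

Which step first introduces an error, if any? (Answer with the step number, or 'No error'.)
Step 3

Step 3 is incorrect due to a sign flip.
The step shows: -((t + 1)*log(t + 1) + 1)*exp(t)/(t + 1)
The correct value should be: ((t + 1)*log(t + 1) + 1)*exp(t)/(t + 1)

Explanation: The sign of the whole expression was flipped: the term ((t + 1)*log(t + 1) + 1)*exp(t)/(t + 1) was incorrectly written as -((t + 1)*log(t + 1) + 1)*exp(t)/(t + 1)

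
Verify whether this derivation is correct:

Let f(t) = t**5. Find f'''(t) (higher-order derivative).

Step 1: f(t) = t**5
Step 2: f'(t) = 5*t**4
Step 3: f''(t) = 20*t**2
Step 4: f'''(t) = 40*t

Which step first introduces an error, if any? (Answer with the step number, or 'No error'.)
Step 3

Step 3 is incorrect due to a wrong exponent.
The step shows: 20*t**2
The correct value should be: 20*t**3

Explanation: The exponent 3 on t was incorrectly written as 2: the term 20*t**3 was incorrectly written as 20*t**2
The later steps are derived from this incorrect expression, so the error originates in Step 3.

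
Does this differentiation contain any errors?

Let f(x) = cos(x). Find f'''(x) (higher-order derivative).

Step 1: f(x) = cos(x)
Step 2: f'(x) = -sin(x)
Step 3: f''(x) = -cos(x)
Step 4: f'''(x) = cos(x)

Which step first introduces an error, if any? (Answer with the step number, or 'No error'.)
Step 4

Step 4 is incorrect due to a wrong trig function.
The step shows: cos(x)
The correct value should be: sin(x)

Explanation: sin(x) was incorrectly written as cos(x): the term sin(x) was incorrectly written as cos(x)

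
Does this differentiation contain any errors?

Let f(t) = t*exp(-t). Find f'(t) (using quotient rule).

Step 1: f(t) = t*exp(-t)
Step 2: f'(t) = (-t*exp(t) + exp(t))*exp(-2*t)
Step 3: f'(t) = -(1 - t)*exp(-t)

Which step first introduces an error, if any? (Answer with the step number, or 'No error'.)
Step 3

Step 3 is incorrect due to a sign flip.
The step shows: -(1 - t)*exp(-t)
The correct value should be: (1 - t)*exp(-t)

Explanation: The sign of the whole expression was flipped: the term (1 - t)*exp(-t) was incorrectly written as -(1 - t)*exp(-t)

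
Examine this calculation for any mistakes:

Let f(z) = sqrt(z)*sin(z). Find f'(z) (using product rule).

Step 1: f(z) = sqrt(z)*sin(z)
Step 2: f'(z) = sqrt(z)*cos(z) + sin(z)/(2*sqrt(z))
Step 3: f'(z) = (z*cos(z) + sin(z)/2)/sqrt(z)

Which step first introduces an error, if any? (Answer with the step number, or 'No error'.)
No error

All steps in this derivation are correct.
The final answer f'(z) = (z*cos(z) + sin(z)/2)/sqrt(z) is valid.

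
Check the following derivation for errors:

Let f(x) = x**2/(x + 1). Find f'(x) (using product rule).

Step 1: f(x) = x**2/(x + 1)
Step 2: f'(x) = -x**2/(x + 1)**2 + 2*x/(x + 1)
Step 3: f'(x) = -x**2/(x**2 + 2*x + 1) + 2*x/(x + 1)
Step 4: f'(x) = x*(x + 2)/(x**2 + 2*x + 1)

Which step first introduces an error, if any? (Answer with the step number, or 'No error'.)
No error

All steps in this derivation are correct.
The final answer f'(x) = x*(x + 2)/(x**2 + 2*x + 1) is valid.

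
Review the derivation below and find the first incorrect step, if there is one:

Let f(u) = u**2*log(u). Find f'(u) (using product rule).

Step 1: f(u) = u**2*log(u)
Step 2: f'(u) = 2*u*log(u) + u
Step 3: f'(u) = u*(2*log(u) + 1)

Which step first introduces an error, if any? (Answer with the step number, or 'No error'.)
No error

All steps in this derivation are correct.
The final answer f'(u) = u*(2*log(u) + 1) is valid.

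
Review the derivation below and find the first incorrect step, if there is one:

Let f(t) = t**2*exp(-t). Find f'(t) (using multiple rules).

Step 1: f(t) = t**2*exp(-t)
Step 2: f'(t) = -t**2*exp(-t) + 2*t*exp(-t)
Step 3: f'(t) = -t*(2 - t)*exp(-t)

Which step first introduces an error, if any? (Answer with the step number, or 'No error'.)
Step 3

Step 3 is incorrect due to a sign flip.
The step shows: -t*(2 - t)*exp(-t)
The correct value should be: t*(2 - t)*exp(-t)

Explanation: The sign of the whole expression was flipped: the term t*(2 - t)*exp(-t) was incorrectly written as -t*(2 - t)*exp(-t)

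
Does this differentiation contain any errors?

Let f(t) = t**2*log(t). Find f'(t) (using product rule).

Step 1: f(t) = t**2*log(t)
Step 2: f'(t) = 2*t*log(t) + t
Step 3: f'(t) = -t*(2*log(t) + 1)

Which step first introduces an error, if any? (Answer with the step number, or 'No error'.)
Step 3

Step 3 is incorrect due to a sign flip.
The step shows: -t*(2*log(t) + 1)
The correct value should be: t*(2*log(t) + 1)

Explanation: The sign of the whole expression was flipped: the term t*(2*log(t) + 1) was incorrectly written as -t*(2*log(t) + 1)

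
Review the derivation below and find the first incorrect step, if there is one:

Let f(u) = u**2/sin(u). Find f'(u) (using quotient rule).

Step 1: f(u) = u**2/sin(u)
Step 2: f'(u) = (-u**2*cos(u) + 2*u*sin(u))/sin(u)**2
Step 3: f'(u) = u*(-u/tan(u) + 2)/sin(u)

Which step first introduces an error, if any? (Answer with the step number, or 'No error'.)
No error

All steps in this derivation are correct.
The final answer f'(u) = u*(-u/tan(u) + 2)/sin(u) is valid.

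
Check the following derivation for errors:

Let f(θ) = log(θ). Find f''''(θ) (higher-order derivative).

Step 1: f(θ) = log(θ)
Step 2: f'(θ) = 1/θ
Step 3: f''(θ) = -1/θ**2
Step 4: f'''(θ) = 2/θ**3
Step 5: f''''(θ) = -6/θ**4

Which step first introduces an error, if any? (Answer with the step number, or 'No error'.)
No error

All steps in this derivation are correct.
The final answer f''''(θ) = -6/θ**4 is valid.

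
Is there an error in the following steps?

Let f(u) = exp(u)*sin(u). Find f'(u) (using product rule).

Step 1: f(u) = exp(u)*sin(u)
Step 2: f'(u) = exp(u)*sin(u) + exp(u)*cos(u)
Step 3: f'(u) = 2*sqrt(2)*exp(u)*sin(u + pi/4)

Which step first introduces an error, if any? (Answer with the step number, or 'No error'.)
Step 3

Step 3 is incorrect due to a wrong exponent.
The step shows: 2*sqrt(2)*exp(u)*sin(u + pi/4)
The correct value should be: sqrt(2)*exp(u)*sin(u + pi/4)

Explanation: The exponent 1/2 on 2 was incorrectly written as 3/2: the term sqrt(2)*exp(u)*sin(u + pi/4) was incorrectly written as 2*sqrt(2)*exp(u)*sin(u + pi/4)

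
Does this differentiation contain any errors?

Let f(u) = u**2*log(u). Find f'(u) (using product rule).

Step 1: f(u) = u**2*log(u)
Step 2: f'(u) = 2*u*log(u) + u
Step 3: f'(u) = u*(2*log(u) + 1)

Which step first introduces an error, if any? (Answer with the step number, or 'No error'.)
No error

All steps in this derivation are correct.
The final answer f'(u) = u*(2*log(u) + 1) is valid.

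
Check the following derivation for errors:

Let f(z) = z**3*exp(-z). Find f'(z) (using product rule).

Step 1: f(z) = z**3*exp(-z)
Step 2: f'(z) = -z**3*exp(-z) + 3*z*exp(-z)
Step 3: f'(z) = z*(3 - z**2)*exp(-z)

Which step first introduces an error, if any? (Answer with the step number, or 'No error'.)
Step 2

Step 2 is incorrect due to a wrong exponent.
The step shows: -z**3*exp(-z) + 3*z*exp(-z)
The correct value should be: -z**3*exp(-z) + 3*z**2*exp(-z)

Explanation: The exponent 2 on z was incorrectly written as 1: the term 3*z**2*exp(-z) was incorrectly written as 3*z*exp(-z)
The later steps are derived from this incorrect expression, so the error originates in Step 2.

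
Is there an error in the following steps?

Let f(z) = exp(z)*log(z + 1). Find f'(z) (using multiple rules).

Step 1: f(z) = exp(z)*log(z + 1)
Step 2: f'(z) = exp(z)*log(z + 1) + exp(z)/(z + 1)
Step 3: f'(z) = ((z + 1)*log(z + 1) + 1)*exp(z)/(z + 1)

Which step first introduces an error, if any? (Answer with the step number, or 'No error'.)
No error

All steps in this derivation are correct.
The final answer f'(z) = ((z + 1)*log(z + 1) + 1)*exp(z)/(z + 1) is valid.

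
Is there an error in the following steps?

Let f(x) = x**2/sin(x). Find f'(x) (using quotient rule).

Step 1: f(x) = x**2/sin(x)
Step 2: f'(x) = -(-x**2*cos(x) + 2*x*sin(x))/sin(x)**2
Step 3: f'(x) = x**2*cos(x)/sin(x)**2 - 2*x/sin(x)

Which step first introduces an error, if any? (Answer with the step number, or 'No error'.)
Step 2

Step 2 is incorrect due to a sign flip.
The step shows: -(-x**2*cos(x) + 2*x*sin(x))/sin(x)**2
The correct value should be: (-x**2*cos(x) + 2*x*sin(x))/sin(x)**2

Explanation: The sign of the whole expression was flipped: the term (-x**2*cos(x) + 2*x*sin(x))/sin(x)**2 was incorrectly written as -(-x**2*cos(x) + 2*x*sin(x))/sin(x)**2
The later steps are derived from this incorrect expression, so the error originates in Step 2.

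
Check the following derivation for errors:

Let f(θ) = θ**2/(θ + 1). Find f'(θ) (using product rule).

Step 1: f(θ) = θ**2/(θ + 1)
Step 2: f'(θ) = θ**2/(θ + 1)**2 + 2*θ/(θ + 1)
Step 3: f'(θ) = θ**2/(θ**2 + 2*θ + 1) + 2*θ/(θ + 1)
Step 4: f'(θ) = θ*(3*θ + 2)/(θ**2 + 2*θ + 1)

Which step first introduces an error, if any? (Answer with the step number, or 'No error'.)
Step 2

Step 2 is incorrect due to a sign flip.
The step shows: θ**2/(θ + 1)**2 + 2*θ/(θ + 1)
The correct value should be: -θ**2/(θ + 1)**2 + 2*θ/(θ + 1)

Explanation: The sign of one term was flipped: the term -θ**2/(θ + 1)**2 was incorrectly written as θ**2/(θ + 1)**2
The later steps are derived from this incorrect expression, so the error originates in Step 2.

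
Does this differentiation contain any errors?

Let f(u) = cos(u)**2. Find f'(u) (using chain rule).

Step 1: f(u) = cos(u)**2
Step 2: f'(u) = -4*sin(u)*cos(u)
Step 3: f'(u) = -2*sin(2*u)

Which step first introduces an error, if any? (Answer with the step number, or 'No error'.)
Step 2

Step 2 is incorrect due to a wrong coefficient.
The step shows: -4*sin(u)*cos(u)
The correct value should be: -2*sin(u)*cos(u)

Explanation: The coefficient -2 was incorrectly written as -4: the term -2*sin(u)*cos(u) was incorrectly written as -4*sin(u)*cos(u)
The later steps are derived from this incorrect expression, so the error originates in Step 2.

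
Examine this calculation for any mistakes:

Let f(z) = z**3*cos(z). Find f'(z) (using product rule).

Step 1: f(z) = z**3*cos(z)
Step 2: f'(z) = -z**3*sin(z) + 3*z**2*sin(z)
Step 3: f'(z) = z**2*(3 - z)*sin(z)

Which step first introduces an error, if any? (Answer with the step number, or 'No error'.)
Step 2

Step 2 is incorrect due to a wrong trig function.
The step shows: -z**3*sin(z) + 3*z**2*sin(z)
The correct value should be: -z**3*sin(z) + 3*z**2*cos(z)

Explanation: cos(z) was incorrectly written as sin(z): the term 3*z**2*cos(z) was incorrectly written as 3*z**2*sin(z)
The later steps are derived from this incorrect expression, so the error originates in Step 2.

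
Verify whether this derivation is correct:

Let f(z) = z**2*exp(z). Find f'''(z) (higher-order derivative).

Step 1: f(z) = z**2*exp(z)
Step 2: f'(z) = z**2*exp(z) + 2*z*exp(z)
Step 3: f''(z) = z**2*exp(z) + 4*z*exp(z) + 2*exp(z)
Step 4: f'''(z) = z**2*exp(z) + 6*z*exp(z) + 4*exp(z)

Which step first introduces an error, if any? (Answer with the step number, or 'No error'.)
Step 4

Step 4 is incorrect due to a wrong coefficient.
The step shows: z**2*exp(z) + 6*z*exp(z) + 4*exp(z)
The correct value should be: z**2*exp(z) + 6*z*exp(z) + 6*exp(z)

Explanation: The coefficient 6 was incorrectly written as 4: the term 6*exp(z) was incorrectly written as 4*exp(z)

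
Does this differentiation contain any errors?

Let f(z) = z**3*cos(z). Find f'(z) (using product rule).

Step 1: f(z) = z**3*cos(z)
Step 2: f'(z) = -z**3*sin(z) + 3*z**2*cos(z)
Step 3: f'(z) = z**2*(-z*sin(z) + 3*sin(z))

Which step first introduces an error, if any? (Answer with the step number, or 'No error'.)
Step 3

Step 3 is incorrect due to a wrong trig function.
The step shows: z**2*(-z*sin(z) + 3*sin(z))
The correct value should be: z**2*(-z*sin(z) + 3*cos(z))

Explanation: cos(z) was incorrectly written as sin(z): the term z**2*(-z*sin(z) + 3*cos(z)) was incorrectly written as z**2*(-z*sin(z) + 3*sin(z))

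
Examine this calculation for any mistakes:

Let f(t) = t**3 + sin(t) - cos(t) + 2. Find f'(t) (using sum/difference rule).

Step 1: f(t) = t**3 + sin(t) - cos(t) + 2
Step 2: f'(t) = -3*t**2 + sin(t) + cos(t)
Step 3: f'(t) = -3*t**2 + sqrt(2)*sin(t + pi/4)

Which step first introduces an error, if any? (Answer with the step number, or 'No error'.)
Step 2

Step 2 is incorrect due to a sign flip.
The step shows: -3*t**2 + sin(t) + cos(t)
The correct value should be: 3*t**2 + sin(t) + cos(t)

Explanation: The sign of one term was flipped: the term 3*t**2 was incorrectly written as -3*t**2
The later steps are derived from this incorrect expression, so the error originates in Step 2.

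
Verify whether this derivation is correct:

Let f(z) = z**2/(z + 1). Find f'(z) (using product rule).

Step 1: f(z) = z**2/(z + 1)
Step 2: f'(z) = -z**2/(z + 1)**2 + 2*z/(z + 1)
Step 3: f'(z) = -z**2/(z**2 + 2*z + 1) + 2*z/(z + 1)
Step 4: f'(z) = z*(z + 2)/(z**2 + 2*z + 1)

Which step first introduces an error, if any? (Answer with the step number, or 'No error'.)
No error

All steps in this derivation are correct.
The final answer f'(z) = z*(z + 2)/(z**2 + 2*z + 1) is valid.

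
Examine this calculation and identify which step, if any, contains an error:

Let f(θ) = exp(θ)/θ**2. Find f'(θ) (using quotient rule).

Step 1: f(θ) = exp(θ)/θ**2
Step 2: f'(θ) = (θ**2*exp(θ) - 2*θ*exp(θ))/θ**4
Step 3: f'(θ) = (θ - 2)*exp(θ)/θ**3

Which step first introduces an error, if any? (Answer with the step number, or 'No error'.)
No error

All steps in this derivation are correct.
The final answer f'(θ) = (θ - 2)*exp(θ)/θ**3 is valid.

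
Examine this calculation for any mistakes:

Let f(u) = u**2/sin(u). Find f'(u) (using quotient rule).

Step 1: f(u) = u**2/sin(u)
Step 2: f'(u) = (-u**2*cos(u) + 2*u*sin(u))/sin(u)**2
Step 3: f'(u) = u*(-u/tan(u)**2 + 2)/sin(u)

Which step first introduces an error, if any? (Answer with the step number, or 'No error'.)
Step 3

Step 3 is incorrect due to a wrong exponent.
The step shows: u*(-u/tan(u)**2 + 2)/sin(u)
The correct value should be: u*(-u/tan(u) + 2)/sin(u)

Explanation: The exponent -1 on tan(u) was incorrectly written as -2: the term u*(-u/tan(u) + 2)/sin(u) was incorrectly written as u*(-u/tan(u)**2 + 2)/sin(u)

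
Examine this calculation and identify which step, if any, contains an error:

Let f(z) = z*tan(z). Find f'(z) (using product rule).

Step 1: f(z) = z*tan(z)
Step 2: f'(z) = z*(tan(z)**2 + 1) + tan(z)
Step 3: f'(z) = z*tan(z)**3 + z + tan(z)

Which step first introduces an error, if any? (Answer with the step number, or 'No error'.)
Step 3

Step 3 is incorrect due to a wrong exponent.
The step shows: z*tan(z)**3 + z + tan(z)
The correct value should be: z*tan(z)**2 + z + tan(z)

Explanation: The exponent 2 on tan(z) was incorrectly written as 3: the term z*tan(z)**2 was incorrectly written as z*tan(z)**3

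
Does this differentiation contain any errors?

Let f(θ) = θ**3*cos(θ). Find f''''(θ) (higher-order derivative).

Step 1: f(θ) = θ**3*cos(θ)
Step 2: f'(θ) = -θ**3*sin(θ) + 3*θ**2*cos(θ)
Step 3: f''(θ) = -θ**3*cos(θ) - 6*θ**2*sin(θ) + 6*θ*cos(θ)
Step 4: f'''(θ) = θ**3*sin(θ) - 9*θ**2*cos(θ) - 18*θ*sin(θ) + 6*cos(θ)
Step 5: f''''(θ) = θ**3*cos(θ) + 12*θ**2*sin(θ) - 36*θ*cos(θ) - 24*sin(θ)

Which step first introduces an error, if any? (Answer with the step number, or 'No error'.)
No error

All steps in this derivation are correct.
The final answer f''''(θ) = θ**3*cos(θ) + 12*θ**2*sin(θ) - 36*θ*cos(θ) - 24*sin(θ) is valid.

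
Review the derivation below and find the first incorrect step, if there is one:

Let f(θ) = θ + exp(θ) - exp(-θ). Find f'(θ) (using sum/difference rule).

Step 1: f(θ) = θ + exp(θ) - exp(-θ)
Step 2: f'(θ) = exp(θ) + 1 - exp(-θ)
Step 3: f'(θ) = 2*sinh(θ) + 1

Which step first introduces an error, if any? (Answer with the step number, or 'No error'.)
Step 2

Step 2 is incorrect due to a sign flip.
The step shows: exp(θ) + 1 - exp(-θ)
The correct value should be: exp(θ) + 1 + exp(-θ)

Explanation: The sign of one term was flipped: the term exp(-θ) was incorrectly written as -exp(-θ)
The later steps are derived from this incorrect expression, so the error originates in Step 2.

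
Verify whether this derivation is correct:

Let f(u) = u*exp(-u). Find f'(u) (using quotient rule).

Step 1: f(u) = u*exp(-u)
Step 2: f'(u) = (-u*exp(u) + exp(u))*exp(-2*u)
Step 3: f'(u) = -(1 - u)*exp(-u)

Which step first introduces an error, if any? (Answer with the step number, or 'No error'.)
Step 3

Step 3 is incorrect due to a sign flip.
The step shows: -(1 - u)*exp(-u)
The correct value should be: (1 - u)*exp(-u)

Explanation: The sign of the whole expression was flipped: the term (1 - u)*exp(-u) was incorrectly written as -(1 - u)*exp(-u)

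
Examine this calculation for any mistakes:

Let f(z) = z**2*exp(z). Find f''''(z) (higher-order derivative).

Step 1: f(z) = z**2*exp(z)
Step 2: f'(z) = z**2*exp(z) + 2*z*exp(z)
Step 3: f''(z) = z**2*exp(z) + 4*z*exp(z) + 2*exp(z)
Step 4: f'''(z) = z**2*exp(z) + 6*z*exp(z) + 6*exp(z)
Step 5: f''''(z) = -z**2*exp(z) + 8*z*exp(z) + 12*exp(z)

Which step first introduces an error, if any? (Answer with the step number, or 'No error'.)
Step 5

Step 5 is incorrect due to a sign flip.
The step shows: -z**2*exp(z) + 8*z*exp(z) + 12*exp(z)
The correct value should be: z**2*exp(z) + 8*z*exp(z) + 12*exp(z)

Explanation: The sign of one term was flipped: the term z**2*exp(z) was incorrectly written as -z**2*exp(z)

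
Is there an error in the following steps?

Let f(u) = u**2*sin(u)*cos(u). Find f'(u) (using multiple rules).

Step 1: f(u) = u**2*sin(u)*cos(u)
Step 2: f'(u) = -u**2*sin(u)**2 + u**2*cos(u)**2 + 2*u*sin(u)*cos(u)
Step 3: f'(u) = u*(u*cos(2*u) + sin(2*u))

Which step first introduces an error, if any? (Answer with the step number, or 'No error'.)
No error

All steps in this derivation are correct.
The final answer f'(u) = u*(u*cos(2*u) + sin(2*u)) is valid.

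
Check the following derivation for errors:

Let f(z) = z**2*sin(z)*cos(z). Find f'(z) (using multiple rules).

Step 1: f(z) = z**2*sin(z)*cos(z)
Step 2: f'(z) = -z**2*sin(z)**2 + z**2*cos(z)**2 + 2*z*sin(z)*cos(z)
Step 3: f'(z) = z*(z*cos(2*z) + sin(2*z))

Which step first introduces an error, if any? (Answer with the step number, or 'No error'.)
No error

All steps in this derivation are correct.
The final answer f'(z) = z*(z*cos(2*z) + sin(2*z)) is valid.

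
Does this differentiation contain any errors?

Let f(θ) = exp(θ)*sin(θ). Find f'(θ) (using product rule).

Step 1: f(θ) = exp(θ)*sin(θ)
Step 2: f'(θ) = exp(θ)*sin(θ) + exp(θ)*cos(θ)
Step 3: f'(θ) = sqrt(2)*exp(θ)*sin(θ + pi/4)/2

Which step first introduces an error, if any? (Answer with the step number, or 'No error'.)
Step 3

Step 3 is incorrect due to a wrong exponent.
The step shows: sqrt(2)*exp(θ)*sin(θ + pi/4)/2
The correct value should be: sqrt(2)*exp(θ)*sin(θ + pi/4)

Explanation: The exponent 1/2 on 2 was incorrectly written as -1/2: the term sqrt(2)*exp(θ)*sin(θ + pi/4) was incorrectly written as sqrt(2)*exp(θ)*sin(θ + pi/4)/2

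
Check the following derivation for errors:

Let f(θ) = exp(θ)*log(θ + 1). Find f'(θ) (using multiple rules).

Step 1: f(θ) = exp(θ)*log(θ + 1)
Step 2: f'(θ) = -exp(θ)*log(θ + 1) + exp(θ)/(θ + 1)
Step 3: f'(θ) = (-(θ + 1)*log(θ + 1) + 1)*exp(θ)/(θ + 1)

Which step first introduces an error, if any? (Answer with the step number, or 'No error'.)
Step 2

Step 2 is incorrect due to a sign flip.
The step shows: -exp(θ)*log(θ + 1) + exp(θ)/(θ + 1)
The correct value should be: exp(θ)*log(θ + 1) + exp(θ)/(θ + 1)

Explanation: The sign of one term was flipped: the term exp(θ)*log(θ + 1) was incorrectly written as -exp(θ)*log(θ + 1)
The later steps are derived from this incorrect expression, so the error originates in Step 2.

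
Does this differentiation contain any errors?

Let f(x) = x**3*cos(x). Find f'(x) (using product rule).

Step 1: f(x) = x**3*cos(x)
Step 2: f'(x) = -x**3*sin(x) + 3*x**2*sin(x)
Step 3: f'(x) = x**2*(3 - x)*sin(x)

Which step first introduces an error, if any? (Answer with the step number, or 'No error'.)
Step 2

Step 2 is incorrect due to a wrong trig function.
The step shows: -x**3*sin(x) + 3*x**2*sin(x)
The correct value should be: -x**3*sin(x) + 3*x**2*cos(x)

Explanation: cos(x) was incorrectly written as sin(x): the term 3*x**2*cos(x) was incorrectly written as 3*x**2*sin(x)
The later steps are derived from this incorrect expression, so the error originates in Step 2.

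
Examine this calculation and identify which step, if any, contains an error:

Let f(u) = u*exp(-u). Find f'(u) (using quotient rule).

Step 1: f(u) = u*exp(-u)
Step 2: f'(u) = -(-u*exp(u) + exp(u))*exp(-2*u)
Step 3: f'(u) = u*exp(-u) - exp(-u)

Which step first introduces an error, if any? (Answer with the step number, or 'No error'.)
Step 2

Step 2 is incorrect due to a sign flip.
The step shows: -(-u*exp(u) + exp(u))*exp(-2*u)
The correct value should be: (-u*exp(u) + exp(u))*exp(-2*u)

Explanation: The sign of the whole expression was flipped: the term (-u*exp(u) + exp(u))*exp(-2*u) was incorrectly written as -(-u*exp(u) + exp(u))*exp(-2*u)
The later steps are derived from this incorrect expression, so the error originates in Step 2.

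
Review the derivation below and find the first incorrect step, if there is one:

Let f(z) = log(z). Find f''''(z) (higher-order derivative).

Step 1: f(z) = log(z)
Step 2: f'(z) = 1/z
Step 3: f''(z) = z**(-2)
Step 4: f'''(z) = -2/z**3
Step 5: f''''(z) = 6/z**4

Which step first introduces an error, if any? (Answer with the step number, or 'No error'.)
Step 3

Step 3 is incorrect due to a sign flip.
The step shows: z**(-2)
The correct value should be: -1/z**2

Explanation: The sign of the whole expression was flipped: the term -1/z**2 was incorrectly written as z**(-2)
The later steps are derived from this incorrect expression, so the error originates in Step 3.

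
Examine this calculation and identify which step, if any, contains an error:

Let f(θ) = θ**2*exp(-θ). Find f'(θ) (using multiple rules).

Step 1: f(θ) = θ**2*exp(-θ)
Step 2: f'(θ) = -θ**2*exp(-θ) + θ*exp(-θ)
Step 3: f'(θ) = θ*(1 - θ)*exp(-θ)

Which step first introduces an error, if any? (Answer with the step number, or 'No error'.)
Step 2

Step 2 is incorrect due to a wrong coefficient.
The step shows: -θ**2*exp(-θ) + θ*exp(-θ)
The correct value should be: -θ**2*exp(-θ) + 2*θ*exp(-θ)

Explanation: The coefficient 2 was incorrectly written as 1: the term 2*θ*exp(-θ) was incorrectly written as θ*exp(-θ)
The later steps are derived from this incorrect expression, so the error originates in Step 2.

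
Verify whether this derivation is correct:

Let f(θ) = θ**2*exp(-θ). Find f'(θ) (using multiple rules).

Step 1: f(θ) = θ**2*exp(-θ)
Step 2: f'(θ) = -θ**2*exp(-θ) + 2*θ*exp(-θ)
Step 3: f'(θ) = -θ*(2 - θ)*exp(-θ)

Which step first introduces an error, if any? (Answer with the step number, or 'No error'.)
Step 3

Step 3 is incorrect due to a sign flip.
The step shows: -θ*(2 - θ)*exp(-θ)
The correct value should be: θ*(2 - θ)*exp(-θ)

Explanation: The sign of the whole expression was flipped: the term θ*(2 - θ)*exp(-θ) was incorrectly written as -θ*(2 - θ)*exp(-θ)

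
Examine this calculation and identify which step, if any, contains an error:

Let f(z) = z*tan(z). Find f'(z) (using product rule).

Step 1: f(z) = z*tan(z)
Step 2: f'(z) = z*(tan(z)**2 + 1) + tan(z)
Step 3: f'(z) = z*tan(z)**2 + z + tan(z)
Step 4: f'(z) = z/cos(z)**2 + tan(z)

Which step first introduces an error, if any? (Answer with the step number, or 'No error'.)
No error

All steps in this derivation are correct.
The final answer f'(z) = z/cos(z)**2 + tan(z) is valid.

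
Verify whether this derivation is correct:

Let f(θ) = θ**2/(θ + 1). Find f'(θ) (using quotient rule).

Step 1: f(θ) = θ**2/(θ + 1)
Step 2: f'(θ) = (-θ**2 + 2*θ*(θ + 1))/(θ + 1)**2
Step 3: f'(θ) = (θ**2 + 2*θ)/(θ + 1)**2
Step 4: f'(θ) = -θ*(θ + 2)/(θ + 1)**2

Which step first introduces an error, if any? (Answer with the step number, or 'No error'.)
Step 4

Step 4 is incorrect due to a sign flip.
The step shows: -θ*(θ + 2)/(θ + 1)**2
The correct value should be: θ*(θ + 2)/(θ + 1)**2

Explanation: The sign of the whole expression was flipped: the term θ*(θ + 2)/(θ + 1)**2 was incorrectly written as -θ*(θ + 2)/(θ + 1)**2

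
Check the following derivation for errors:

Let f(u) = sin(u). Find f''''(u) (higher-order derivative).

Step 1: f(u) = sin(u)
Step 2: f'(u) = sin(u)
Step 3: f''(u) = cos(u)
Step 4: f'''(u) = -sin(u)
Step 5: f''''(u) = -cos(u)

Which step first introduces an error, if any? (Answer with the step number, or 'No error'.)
Step 2

Step 2 is incorrect due to a wrong trig function.
The step shows: sin(u)
The correct value should be: cos(u)

Explanation: cos(u) was incorrectly written as sin(u): the term cos(u) was incorrectly written as sin(u)
The later steps are derived from this incorrect expression, so the error originates in Step 2.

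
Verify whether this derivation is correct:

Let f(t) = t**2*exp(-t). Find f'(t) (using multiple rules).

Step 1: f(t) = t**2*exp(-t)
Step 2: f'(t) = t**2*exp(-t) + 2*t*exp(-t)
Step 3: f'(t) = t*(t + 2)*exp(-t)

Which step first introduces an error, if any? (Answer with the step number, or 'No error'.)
Step 2

Step 2 is incorrect due to a sign flip.
The step shows: t**2*exp(-t) + 2*t*exp(-t)
The correct value should be: -t**2*exp(-t) + 2*t*exp(-t)

Explanation: The sign of one term was flipped: the term -t**2*exp(-t) was incorrectly written as t**2*exp(-t)
The later steps are derived from this incorrect expression, so the error originates in Step 2.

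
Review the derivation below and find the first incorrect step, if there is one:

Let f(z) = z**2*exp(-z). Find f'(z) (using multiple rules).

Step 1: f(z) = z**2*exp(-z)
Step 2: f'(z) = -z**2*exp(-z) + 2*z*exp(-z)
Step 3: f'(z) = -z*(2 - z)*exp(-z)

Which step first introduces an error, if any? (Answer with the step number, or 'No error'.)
Step 3

Step 3 is incorrect due to a sign flip.
The step shows: -z*(2 - z)*exp(-z)
The correct value should be: z*(2 - z)*exp(-z)

Explanation: The sign of the whole expression was flipped: the term z*(2 - z)*exp(-z) was incorrectly written as -z*(2 - z)*exp(-z)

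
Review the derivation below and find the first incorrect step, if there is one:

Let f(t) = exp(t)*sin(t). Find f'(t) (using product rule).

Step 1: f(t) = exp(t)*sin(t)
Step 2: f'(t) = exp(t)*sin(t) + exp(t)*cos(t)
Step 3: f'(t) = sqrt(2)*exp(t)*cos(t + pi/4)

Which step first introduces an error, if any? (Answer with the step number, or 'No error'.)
Step 3

Step 3 is incorrect due to a wrong trig function.
The step shows: sqrt(2)*exp(t)*cos(t + pi/4)
The correct value should be: sqrt(2)*exp(t)*sin(t + pi/4)

Explanation: sin(t + pi/4) was incorrectly written as cos(t + pi/4): the term sqrt(2)*exp(t)*sin(t + pi/4) was incorrectly written as sqrt(2)*exp(t)*cos(t + pi/4)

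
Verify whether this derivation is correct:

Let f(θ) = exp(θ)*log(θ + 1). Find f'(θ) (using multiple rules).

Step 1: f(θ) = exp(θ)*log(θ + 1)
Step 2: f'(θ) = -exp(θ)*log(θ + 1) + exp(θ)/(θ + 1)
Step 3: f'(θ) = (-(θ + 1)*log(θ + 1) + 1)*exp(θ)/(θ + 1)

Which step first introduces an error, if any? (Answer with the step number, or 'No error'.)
Step 2

Step 2 is incorrect due to a sign flip.
The step shows: -exp(θ)*log(θ + 1) + exp(θ)/(θ + 1)
The correct value should be: exp(θ)*log(θ + 1) + exp(θ)/(θ + 1)

Explanation: The sign of one term was flipped: the term exp(θ)*log(θ + 1) was incorrectly written as -exp(θ)*log(θ + 1)
The later steps are derived from this incorrect expression, so the error originates in Step 2.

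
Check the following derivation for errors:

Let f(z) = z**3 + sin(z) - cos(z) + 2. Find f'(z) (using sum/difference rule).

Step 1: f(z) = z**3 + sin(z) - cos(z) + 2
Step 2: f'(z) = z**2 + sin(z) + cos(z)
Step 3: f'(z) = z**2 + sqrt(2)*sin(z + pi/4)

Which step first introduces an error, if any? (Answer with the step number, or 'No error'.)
Step 2

Step 2 is incorrect due to a wrong coefficient.
The step shows: z**2 + sin(z) + cos(z)
The correct value should be: 3*z**2 + sin(z) + cos(z)

Explanation: The coefficient 3 was incorrectly written as 1: the term 3*z**2 was incorrectly written as z**2
The later steps are derived from this incorrect expression, so the error originates in Step 2.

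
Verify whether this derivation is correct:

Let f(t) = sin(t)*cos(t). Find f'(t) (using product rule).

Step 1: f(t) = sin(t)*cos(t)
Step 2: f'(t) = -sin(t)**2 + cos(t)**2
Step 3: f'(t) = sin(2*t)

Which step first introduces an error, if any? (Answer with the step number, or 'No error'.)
Step 3

Step 3 is incorrect due to a wrong trig function.
The step shows: sin(2*t)
The correct value should be: cos(2*t)

Explanation: cos(2*t) was incorrectly written as sin(2*t): the term cos(2*t) was incorrectly written as sin(2*t)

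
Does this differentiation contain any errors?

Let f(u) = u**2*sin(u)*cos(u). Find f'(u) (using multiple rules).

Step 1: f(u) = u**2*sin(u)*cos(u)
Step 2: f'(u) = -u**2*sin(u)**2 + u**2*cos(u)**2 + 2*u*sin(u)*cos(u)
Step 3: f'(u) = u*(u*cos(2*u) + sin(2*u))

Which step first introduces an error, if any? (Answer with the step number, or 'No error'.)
No error

All steps in this derivation are correct.
The final answer f'(u) = u*(u*cos(2*u) + sin(2*u)) is valid.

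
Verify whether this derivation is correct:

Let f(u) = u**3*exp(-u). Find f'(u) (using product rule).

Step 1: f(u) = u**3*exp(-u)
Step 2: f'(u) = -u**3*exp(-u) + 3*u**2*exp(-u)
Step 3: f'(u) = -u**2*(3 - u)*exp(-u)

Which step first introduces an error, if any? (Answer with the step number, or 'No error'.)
Step 3

Step 3 is incorrect due to a sign flip.
The step shows: -u**2*(3 - u)*exp(-u)
The correct value should be: u**2*(3 - u)*exp(-u)

Explanation: The sign of the whole expression was flipped: the term u**2*(3 - u)*exp(-u) was incorrectly written as -u**2*(3 - u)*exp(-u)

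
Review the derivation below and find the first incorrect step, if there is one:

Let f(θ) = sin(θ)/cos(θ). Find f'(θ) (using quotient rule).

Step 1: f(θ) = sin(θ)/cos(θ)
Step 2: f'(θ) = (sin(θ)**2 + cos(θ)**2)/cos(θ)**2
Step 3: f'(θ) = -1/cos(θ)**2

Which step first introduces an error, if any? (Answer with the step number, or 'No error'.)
Step 3

Step 3 is incorrect due to a sign flip.
The step shows: -1/cos(θ)**2
The correct value should be: cos(θ)**(-2)

Explanation: The sign of the whole expression was flipped: the term cos(θ)**(-2) was incorrectly written as -1/cos(θ)**2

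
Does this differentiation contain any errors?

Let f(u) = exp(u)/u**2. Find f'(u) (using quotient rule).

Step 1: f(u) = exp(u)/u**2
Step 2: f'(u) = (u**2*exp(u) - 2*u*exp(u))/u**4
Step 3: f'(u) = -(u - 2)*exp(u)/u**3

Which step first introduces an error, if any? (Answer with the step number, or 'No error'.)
Step 3

Step 3 is incorrect due to a sign flip.
The step shows: -(u - 2)*exp(u)/u**3
The correct value should be: (u - 2)*exp(u)/u**3

Explanation: The sign of the whole expression was flipped: the term (u - 2)*exp(u)/u**3 was incorrectly written as -(u - 2)*exp(u)/u**3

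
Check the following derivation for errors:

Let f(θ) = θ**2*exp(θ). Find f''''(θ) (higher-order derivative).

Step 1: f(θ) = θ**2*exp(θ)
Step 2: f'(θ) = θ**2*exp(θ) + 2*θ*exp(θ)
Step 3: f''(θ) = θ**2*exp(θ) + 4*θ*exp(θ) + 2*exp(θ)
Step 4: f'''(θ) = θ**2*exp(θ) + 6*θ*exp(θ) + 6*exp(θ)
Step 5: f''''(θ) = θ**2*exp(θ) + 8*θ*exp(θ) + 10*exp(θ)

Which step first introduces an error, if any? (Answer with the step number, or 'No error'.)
Step 5

Step 5 is incorrect due to a wrong coefficient.
The step shows: θ**2*exp(θ) + 8*θ*exp(θ) + 10*exp(θ)
The correct value should be: θ**2*exp(θ) + 8*θ*exp(θ) + 12*exp(θ)

Explanation: The coefficient 12 was incorrectly written as 10: the term 12*exp(θ) was incorrectly written as 10*exp(θ)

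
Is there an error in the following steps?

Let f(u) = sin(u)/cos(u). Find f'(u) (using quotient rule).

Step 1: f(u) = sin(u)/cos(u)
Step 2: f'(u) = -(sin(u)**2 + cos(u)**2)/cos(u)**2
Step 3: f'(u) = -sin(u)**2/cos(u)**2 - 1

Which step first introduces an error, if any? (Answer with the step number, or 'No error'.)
Step 2

Step 2 is incorrect due to a sign flip.
The step shows: -(sin(u)**2 + cos(u)**2)/cos(u)**2
The correct value should be: (sin(u)**2 + cos(u)**2)/cos(u)**2

Explanation: The sign of the whole expression was flipped: the term (sin(u)**2 + cos(u)**2)/cos(u)**2 was incorrectly written as -(sin(u)**2 + cos(u)**2)/cos(u)**2
The later steps are derived from this incorrect expression, so the error originates in Step 2.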